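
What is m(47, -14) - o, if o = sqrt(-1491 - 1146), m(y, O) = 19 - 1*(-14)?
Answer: 33 - 3*I*sqrt(293) ≈ 33.0 - 51.352*I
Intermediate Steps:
m(y, O) = 33 (m(y, O) = 19 + 14 = 33)
o = 3*I*sqrt(293) (o = sqrt(-2637) = 3*I*sqrt(293) ≈ 51.352*I)
m(47, -14) - o = 33 - 3*I*sqrt(293)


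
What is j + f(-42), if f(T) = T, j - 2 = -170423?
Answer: -170463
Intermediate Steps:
j = -170421 (j = 2 - 170423 = -170421)
j + f(-42) = -170421 - 42 = -170463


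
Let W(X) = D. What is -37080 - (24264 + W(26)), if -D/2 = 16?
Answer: -61312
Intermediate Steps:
D = -32 (D = -2*16 = -32)
W(X) = -32
-37080 - (24264 + W(26)) = -37080 - (24264 - 32) = -37080 - 1*24232 = -37080 - 24232 = -61312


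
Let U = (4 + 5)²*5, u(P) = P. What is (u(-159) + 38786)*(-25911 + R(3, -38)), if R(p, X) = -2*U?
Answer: -1032152067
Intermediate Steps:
U = 405 (U = 9²*5 = 81*5 = 405)
R(p, X) = -810 (R(p, X) = -2*405 = -810)
(u(-159) + 38786)*(-25911 + R(3, -38)) = (-159 + 38786)*(-25911 - 810) = 38627*(-26721) = -1032152067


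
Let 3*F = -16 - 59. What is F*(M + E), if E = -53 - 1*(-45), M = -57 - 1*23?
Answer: 2200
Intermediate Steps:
F = -25 (F = (-16 - 59)/3 = (⅓)*(-75) = -25)
M = -80 (M = -57 - 23 = -80)
E = -8 (E = -53 + 45 = -8)
F*(M + E) = -25*(-80 - 8) = -25*(-88) = 2200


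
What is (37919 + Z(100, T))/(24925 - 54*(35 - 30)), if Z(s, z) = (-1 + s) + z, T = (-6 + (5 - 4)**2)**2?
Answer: 38043/24655 ≈ 1.5430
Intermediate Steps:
T = 25 (T = (-6 + 1**2)**2 = (-6 + 1)**2 = (-5)**2 = 25)
Z(s, z) = -1 + s + z
(37919 + Z(100, T))/(24925 - 54*(35 - 30)) = (37919 + (-1 + 100 + 25))/(24925 - 54*(35 - 30)) = (37919 + 124)/(24925 - 54*5) = 38043/(24925 - 270) = 38043/24655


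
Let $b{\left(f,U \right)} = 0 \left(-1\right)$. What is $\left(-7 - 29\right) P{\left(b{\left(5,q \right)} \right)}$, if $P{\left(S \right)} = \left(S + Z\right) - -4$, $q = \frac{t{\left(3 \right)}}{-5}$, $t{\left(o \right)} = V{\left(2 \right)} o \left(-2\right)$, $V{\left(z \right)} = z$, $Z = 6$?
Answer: $-360$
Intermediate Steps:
$t{\left(o \right)} = - 4 o$ ($t{\left(o \right)} = 2 o \left(-2\right) = - 4 o$)
$q = \frac{12}{5}$ ($q = \frac{\left(-4\right) 3}{-5} = \left(-12\right) \left(- \frac{1}{5}\right) = \frac{12}{5} \approx 2.4$)
$b{\left(f,U \right)} = 0$
$P{\left(S \right)} = 10 + S$ ($P{\left(S \right)} = \left(S + 6\right) - -4 = \left(6 + S\right) + 4 = 10 + S$)
$\left(-7 - 29\right) P{\left(b{\left(5,q \right)} \right)} = \left(-7 - 29\right) \left(10 + 0\right) = \left(-36\right) 10 = -360$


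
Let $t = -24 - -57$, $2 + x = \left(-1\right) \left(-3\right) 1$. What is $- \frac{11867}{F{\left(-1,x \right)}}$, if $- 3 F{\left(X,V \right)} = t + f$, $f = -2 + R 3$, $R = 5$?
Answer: $\frac{35601}{46} \approx 773.93$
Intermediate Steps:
$f = 13$ ($f = -2 + 5 \cdot 3 = -2 + 15 = 13$)
$x = 1$ ($x = -2 + \left(-1\right) \left(-3\right) 1 = -2 + 3 \cdot 1 = -2 + 3 = 1$)
$t = 33$ ($t = -24 + 57 = 33$)
$F{\left(X,V \right)} = - \frac{46}{3}$ ($F{\left(X,V \right)} = - \frac{33 + 13}{3} = \left(- \frac{1}{3}\right) 46 = - \frac{46}{3}$)
$- \frac{11867}{F{\left(-1,x \right)}} = - \frac{11867}{- \frac{46}{3}} = \left(-11867\right) \left(- \frac{3}{46}\right) = \frac{35601}{46}$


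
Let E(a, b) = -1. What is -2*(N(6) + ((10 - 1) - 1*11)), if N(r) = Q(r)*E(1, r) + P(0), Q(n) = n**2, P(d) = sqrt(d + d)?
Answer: 76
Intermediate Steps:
P(d) = sqrt(2)*sqrt(d) (P(d) = sqrt(2*d) = sqrt(2)*sqrt(d))
N(r) = -r**2 (N(r) = r**2*(-1) + sqrt(2)*sqrt(0) = -r**2 + sqrt(2)*0 = -r**2 + 0 = -r**2)
-2*(N(6) + ((10 - 1) - 1*11)) = -2*(-1*6**2 + ((10 - 1) - 1*11)) = -2*(-1*36 + (9 - 11)) = -2*(-36 - 2) = -2*(-38) = 76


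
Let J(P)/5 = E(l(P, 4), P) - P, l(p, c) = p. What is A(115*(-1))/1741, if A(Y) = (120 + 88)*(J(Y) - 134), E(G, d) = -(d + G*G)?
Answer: -13542672/1741 ≈ -7778.7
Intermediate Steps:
E(G, d) = -d - G² (E(G, d) = -(d + G²) = -d - G²)
J(P) = -10*P - 5*P² (J(P) = 5*((-P - P²) - P) = 5*(-P² - 2*P) = -10*P - 5*P²)
A(Y) = -27872 + 1040*Y*(-2 - Y) (A(Y) = (120 + 88)*(5*Y*(-2 - Y) - 134) = 208*(-134 + 5*Y*(-2 - Y)) = -27872 + 1040*Y*(-2 - Y))
A(115*(-1))/1741 = (-27872 - 239200*(-1) - 1040*(115*(-1))²)/1741 = (-27872 - 2080*(-115) - 1040*(-115)²)*(1/1741) = (-27872 + 239200 - 1040*13225)*(1/1741) = (-27872 + 239200 - 13754000)*(1/1741) = -13542672*1/1741 = -13542672/1741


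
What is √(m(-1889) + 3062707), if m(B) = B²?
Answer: 2*√1657757 ≈ 2575.1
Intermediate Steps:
√(m(-1889) + 3062707) = √((-1889)² + 3062707) = √(3568321 + 3062707) = √6631028 = 2*√1657757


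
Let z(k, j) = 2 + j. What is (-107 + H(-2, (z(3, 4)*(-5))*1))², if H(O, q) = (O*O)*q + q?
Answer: 66049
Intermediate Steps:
H(O, q) = q + q*O² (H(O, q) = O²*q + q = q*O² + q = q + q*O²)
(-107 + H(-2, (z(3, 4)*(-5))*1))² = (-107 + (((2 + 4)*(-5))*1)*(1 + (-2)²))² = (-107 + ((6*(-5))*1)*(1 + 4))² = (-107 - 30*1*5)² = (-107 - 30*5)² = (-107 - 150)² = (-257)² = 66049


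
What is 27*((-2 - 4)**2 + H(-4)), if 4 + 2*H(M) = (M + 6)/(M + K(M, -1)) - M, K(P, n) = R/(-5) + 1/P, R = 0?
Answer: 16416/17 ≈ 965.65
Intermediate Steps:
K(P, n) = 1/P (K(P, n) = 0/(-5) + 1/P = 0*(-1/5) + 1/P = 0 + 1/P = 1/P)
H(M) = -2 - M/2 + (6 + M)/(2*(M + 1/M)) (H(M) = -2 + ((M + 6)/(M + 1/M) - M)/2 = -2 + ((6 + M)/(M + 1/M) - M)/2 = -2 + (-M + (6 + M)/(M + 1/M))/2 = -2 + (-M/2 + (6 + M)/(2*(M + 1/M))) = -2 - M/2 + (6 + M)/(2*(M + 1/M)))
27*((-2 - 4)**2 + H(-4)) = 27*((-2 - 4)**2 + (-4 - 1*(-4)*(-5 + (-4)**2 + 3*(-4)))/(2*(1 + (-4)**2))) = 27*((-6)**2 + (-4 - 1*(-4)*(-5 + 16 - 12))/(2*(1 + 16))) = 27*(36 + (1/2)*(-4 - 1*(-4)*(-1))/17) = 27*(36 + (1/2)*(1/17)*(-4 - 4)) = 27*(36 + (1/2)*(1/17)*(-8)) = 27*(36 - 4/17) = 27*(608/17) = 16416/17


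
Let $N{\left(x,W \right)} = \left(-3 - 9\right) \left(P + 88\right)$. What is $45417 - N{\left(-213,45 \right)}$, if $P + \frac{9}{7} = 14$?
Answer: $\frac{326379}{7} \approx 46626.0$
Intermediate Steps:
$P = \frac{89}{7}$ ($P = - \frac{9}{7} + 14 = \frac{89}{7} \approx 12.714$)
$N{\left(x,W \right)} = - \frac{8460}{7}$ ($N{\left(x,W \right)} = \left(-3 - 9\right) \left(\frac{89}{7} + 88\right) = \left(-12\right) \frac{705}{7} = - \frac{8460}{7}$)
$45417 - N{\left(-213,45 \right)} = 45417 - - \frac{8460}{7} = 45417 + \frac{8460}{7} = \frac{326379}{7}$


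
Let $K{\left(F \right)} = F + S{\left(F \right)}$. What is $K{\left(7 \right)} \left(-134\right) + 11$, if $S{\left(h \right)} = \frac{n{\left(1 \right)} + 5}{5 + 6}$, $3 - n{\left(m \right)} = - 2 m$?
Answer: $- \frac{11537}{11} \approx -1048.8$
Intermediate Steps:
$n{\left(m \right)} = 3 + 2 m$ ($n{\left(m \right)} = 3 - - 2 m = 3 + 2 m$)
$S{\left(h \right)} = \frac{10}{11}$ ($S{\left(h \right)} = \frac{\left(3 + 2 \cdot 1\right) + 5}{5 + 6} = \frac{\left(3 + 2\right) + 5}{11} = \left(5 + 5\right) \frac{1}{11} = 10 \cdot \frac{1}{11} = \frac{10}{11}$)
$K{\left(F \right)} = \frac{10}{11} + F$ ($K{\left(F \right)} = F + \frac{10}{11} = \frac{10}{11} + F$)
$K{\left(7 \right)} \left(-134\right) + 11 = \left(\frac{10}{11} + 7\right) \left(-134\right) + 11 = \frac{87}{11} \left(-134\right) + 11 = - \frac{11658}{11} + 11 = - \frac{11537}{11}$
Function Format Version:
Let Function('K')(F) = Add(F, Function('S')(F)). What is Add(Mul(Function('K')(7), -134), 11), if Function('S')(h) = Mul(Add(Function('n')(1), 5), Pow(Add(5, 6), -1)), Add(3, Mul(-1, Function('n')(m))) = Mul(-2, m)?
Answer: Rational(-11537, 11) ≈ -1048.8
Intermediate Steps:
Function('n')(m) = Add(3, Mul(2, m)) (Function('n')(m) = Add(3, Mul(-1, Mul(-2, m))) = Add(3, Mul(2, m)))
Function('S')(h) = Rational(10, 11) (Function('S')(h) = Mul(Add(Add(3, Mul(2, 1)), 5), Pow(Add(5, 6), -1)) = Mul(Add(Add(3, 2), 5), Pow(11, -1)) = Mul(Add(5, 5), Rational(1, 11)) = Mul(10, Rational(1, 11)) = Rational(10, 11))
Function('K')(F) = Add(Rational(10, 11), F) (Function('K')(F) = Add(F, Rational(10, 11)) = Add(Rational(10, 11), F))
Add(Mul(Function('K')(7), -134), 11) = Add(Mul(Add(Rational(10, 11), 7), -134), 11) = Add(Mul(Rational(87, 11), -134), 11) = Add(Rational(-11658, 11), 11) = Rational(-11537, 11)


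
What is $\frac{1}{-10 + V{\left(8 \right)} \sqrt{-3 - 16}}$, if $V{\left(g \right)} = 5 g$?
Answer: $- \frac{1}{3050} - \frac{2 i \sqrt{19}}{1525} \approx -0.00032787 - 0.0057166 i$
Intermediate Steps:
$\frac{1}{-10 + V{\left(8 \right)} \sqrt{-3 - 16}} = \frac{1}{-10 + 5 \cdot 8 \sqrt{-3 - 16}} = \frac{1}{-10 + 40 \sqrt{-19}} = \frac{1}{-10 + 40 i \sqrt{19}}$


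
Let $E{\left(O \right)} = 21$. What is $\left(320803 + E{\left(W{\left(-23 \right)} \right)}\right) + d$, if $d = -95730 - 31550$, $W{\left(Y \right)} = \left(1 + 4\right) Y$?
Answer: $193544$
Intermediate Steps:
$W{\left(Y \right)} = 5 Y$
$d = -127280$ ($d = -95730 - 31550 = -127280$)
$\left(320803 + E{\left(W{\left(-23 \right)} \right)}\right) + d = \left(320803 + 21\right) - 127280 = 320824 - 127280 = 193544$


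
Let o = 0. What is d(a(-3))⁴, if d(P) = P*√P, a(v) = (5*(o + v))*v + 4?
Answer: 13841287201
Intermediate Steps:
a(v) = 4 + 5*v² (a(v) = (5*(0 + v))*v + 4 = (5*v)*v + 4 = 5*v² + 4 = 4 + 5*v²)
d(P) = P^(3/2)
d(a(-3))⁴ = ((4 + 5*(-3)²)^(3/2))⁴ = ((4 + 5*9)^(3/2))⁴ = ((4 + 45)^(3/2))⁴ = (49^(3/2))⁴ = 343⁴ = 13841287201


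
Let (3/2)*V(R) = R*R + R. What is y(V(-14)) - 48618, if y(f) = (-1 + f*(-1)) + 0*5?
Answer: -146221/3 ≈ -48740.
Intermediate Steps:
V(R) = 2*R/3 + 2*R²/3 (V(R) = 2*(R*R + R)/3 = 2*(R² + R)/3 = 2*(R + R²)/3 = 2*R/3 + 2*R²/3)
y(f) = -1 - f (y(f) = (-1 - f) + 0 = -1 - f)
y(V(-14)) - 48618 = (-1 - 2*(-14)*(1 - 14)/3) - 48618 = (-1 - 2*(-14)*(-13)/3) - 48618 = (-1 - 1*364/3) - 48618 = (-1 - 364/3) - 48618 = -367/3 - 48618 = -146221/3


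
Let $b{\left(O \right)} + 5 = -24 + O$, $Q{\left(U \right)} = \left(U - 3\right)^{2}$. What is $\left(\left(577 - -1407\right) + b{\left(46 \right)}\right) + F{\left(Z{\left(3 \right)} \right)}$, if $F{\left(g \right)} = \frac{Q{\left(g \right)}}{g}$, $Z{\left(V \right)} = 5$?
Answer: $\frac{10009}{5} \approx 2001.8$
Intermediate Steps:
$Q{\left(U \right)} = \left(-3 + U\right)^{2}$
$b{\left(O \right)} = -29 + O$ ($b{\left(O \right)} = -5 + \left(-24 + O\right) = -29 + O$)
$F{\left(g \right)} = \frac{\left(-3 + g\right)^{2}}{g}$
$\left(\left(577 - -1407\right) + b{\left(46 \right)}\right) + F{\left(Z{\left(3 \right)} \right)} = \left(\left(577 - -1407\right) + \left(-29 + 46\right)\right) + \frac{\left(-3 + 5\right)^{2}}{5} = \left(\left(577 + 1407\right) + 17\right) + \frac{2^{2}}{5} = \left(1984 + 17\right) + \frac{1}{5} \cdot 4 = 2001 + \frac{4}{5} = \frac{10009}{5}$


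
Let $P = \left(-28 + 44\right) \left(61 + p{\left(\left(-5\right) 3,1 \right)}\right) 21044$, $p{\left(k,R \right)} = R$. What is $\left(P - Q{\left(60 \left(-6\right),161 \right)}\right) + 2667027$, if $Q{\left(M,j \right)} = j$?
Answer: $23542514$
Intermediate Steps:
$P = 20875648$ ($P = \left(-28 + 44\right) \left(61 + 1\right) 21044 = 16 \cdot 62 \cdot 21044 = 992 \cdot 21044 = 20875648$)
$\left(P - Q{\left(60 \left(-6\right),161 \right)}\right) + 2667027 = \left(20875648 - 161\right) + 2667027 = 20875487 + 2667027 = 23542514$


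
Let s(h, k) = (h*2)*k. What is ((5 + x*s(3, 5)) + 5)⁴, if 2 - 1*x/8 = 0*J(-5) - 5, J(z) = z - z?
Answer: 8157307210000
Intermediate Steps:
J(z) = 0
s(h, k) = 2*h*k (s(h, k) = (2*h)*k = 2*h*k)
x = 56 (x = 16 - 8*(0*0 - 5) = 16 - 8*(0 - 5) = 16 - 8*(-5) = 16 + 40 = 56)
((5 + x*s(3, 5)) + 5)⁴ = ((5 + 56*(2*3*5)) + 5)⁴ = ((5 + 56*30) + 5)⁴ = ((5 + 1680) + 5)⁴ = (1685 + 5)⁴ = 1690⁴ = 8157307210000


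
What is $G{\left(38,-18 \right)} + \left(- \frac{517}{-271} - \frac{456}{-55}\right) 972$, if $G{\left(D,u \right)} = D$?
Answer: $\frac{148321082}{14905} \approx 9951.1$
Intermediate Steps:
$G{\left(38,-18 \right)} + \left(- \frac{517}{-271} - \frac{456}{-55}\right) 972 = 38 + \left(- \frac{517}{-271} - \frac{456}{-55}\right) 972 = 38 + \left(\left(-517\right) \left(- \frac{1}{271}\right) - - \frac{456}{55}\right) 972 = 38 + \left(\frac{517}{271} + \frac{456}{55}\right) 972 = 38 + \frac{152011}{14905} \cdot 972 = 38 + \frac{147754692}{14905} = \frac{148321082}{14905}$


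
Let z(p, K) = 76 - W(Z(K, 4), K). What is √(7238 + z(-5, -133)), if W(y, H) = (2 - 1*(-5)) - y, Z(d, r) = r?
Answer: √7311 ≈ 85.504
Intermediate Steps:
W(y, H) = 7 - y (W(y, H) = (2 + 5) - y = 7 - y)
z(p, K) = 73 (z(p, K) = 76 - (7 - 1*4) = 76 - (7 - 4) = 76 - 1*3 = 76 - 3 = 73)
√(7238 + z(-5, -133)) = √(7238 + 73) = √7311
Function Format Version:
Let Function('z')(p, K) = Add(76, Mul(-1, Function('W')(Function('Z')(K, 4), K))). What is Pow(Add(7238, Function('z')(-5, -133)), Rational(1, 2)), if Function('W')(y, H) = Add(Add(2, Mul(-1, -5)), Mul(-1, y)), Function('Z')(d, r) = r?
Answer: Pow(7311, Rational(1, 2)) ≈ 85.504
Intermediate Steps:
Function('W')(y, H) = Add(7, Mul(-1, y)) (Function('W')(y, H) = Add(Add(2, 5), Mul(-1, y)) = Add(7, Mul(-1, y)))
Function('z')(p, K) = 73 (Function('z')(p, K) = Add(76, Mul(-1, Add(7, Mul(-1, 4)))) = Add(76, Mul(-1, Add(7, -4))) = Add(76, Mul(-1, 3)) = Add(76, -3) = 73)
Pow(Add(7238, Function('z')(-5, -133)), Rational(1, 2)) = Pow(Add(7238, 73), Rational(1, 2)) = Pow(7311, Rational(1, 2))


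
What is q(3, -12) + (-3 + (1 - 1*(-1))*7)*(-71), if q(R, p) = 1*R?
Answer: -778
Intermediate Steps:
q(R, p) = R
q(3, -12) + (-3 + (1 - 1*(-1))*7)*(-71) = 3 + (-3 + (1 - 1*(-1))*7)*(-71) = 3 + (-3 + (1 + 1)*7)*(-71) = 3 + (-3 + 2*7)*(-71) = 3 + (-3 + 14)*(-71) = 3 + 11*(-71) = 3 - 781 = -778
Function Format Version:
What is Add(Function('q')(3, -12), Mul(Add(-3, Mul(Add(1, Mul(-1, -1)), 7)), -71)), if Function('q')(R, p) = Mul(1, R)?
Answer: -778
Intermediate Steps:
Function('q')(R, p) = R
Add(Function('q')(3, -12), Mul(Add(-3, Mul(Add(1, Mul(-1, -1)), 7)), -71)) = Add(3, Mul(Add(-3, Mul(Add(1, Mul(-1, -1)), 7)), -71)) = Add(3, Mul(Add(-3, Mul(Add(1, 1), 7)), -71)) = Add(3, Mul(Add(-3, Mul(2, 7)), -71)) = Add(3, Mul(Add(-3, 14), -71)) = Add(3, Mul(11, -71)) = Add(3, -781) = -778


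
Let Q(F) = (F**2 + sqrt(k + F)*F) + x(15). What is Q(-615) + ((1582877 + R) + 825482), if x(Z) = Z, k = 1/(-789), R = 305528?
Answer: 3092127 - 410*I*sqrt(95712801)/263 ≈ 3.0921e+6 - 15252.0*I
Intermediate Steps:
k = -1/789 ≈ -0.0012674
Q(F) = 15 + F**2 + F*sqrt(-1/789 + F) (Q(F) = (F**2 + sqrt(-1/789 + F)*F) + 15 = (F**2 + F*sqrt(-1/789 + F)) + 15 = 15 + F**2 + F*sqrt(-1/789 + F))
Q(-615) + ((1582877 + R) + 825482) = (15 + (-615)**2 + (1/789)*(-615)*sqrt(-789 + 622521*(-615))) + ((1582877 + 305528) + 825482) = (15 + 378225 + (1/789)*(-615)*sqrt(-789 - 382850415)) + (1888405 + 825482) = (15 + 378225 + (1/789)*(-615)*sqrt(-382851204)) + 2713887 = (15 + 378225 + (1/789)*(-615)*(2*I*sqrt(95712801))) + 2713887 = (15 + 378225 - 410*I*sqrt(95712801)/263) + 2713887 = (378240 - 410*I*sqrt(95712801)/263) + 2713887 = 3092127 - 410*I*sqrt(95712801)/263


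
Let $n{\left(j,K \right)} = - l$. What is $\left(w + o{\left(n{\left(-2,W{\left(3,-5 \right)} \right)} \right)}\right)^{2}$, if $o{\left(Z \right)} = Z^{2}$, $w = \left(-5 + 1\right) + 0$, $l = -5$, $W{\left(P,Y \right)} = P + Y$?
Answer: $441$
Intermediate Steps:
$n{\left(j,K \right)} = 5$ ($n{\left(j,K \right)} = \left(-1\right) \left(-5\right) = 5$)
$w = -4$ ($w = -4 + 0 = -4$)
$\left(w + o{\left(n{\left(-2,W{\left(3,-5 \right)} \right)} \right)}\right)^{2} = \left(-4 + 5^{2}\right)^{2} = \left(-4 + 25\right)^{2} = 21^{2} = 441$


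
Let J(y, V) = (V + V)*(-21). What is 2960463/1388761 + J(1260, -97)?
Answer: 514615707/126251 ≈ 4076.1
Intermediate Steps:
J(y, V) = -42*V (J(y, V) = (2*V)*(-21) = -42*V)
2960463/1388761 + J(1260, -97) = 2960463/1388761 - 42*(-97) = 2960463*(1/1388761) + 4074 = 269133/126251 + 4074 = 514615707/126251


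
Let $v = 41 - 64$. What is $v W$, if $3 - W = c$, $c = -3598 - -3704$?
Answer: $2369$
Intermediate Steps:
$c = 106$ ($c = -3598 + 3704 = 106$)
$W = -103$ ($W = 3 - 106 = -103$)
$v = -23$
$v W = \left(-23\right) \left(-103\right) = 2369$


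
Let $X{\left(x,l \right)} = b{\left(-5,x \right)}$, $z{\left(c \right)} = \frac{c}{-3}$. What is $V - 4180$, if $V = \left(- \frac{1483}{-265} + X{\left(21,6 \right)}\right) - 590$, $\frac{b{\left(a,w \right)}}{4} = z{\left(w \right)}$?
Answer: $- \frac{1269987}{265} \approx -4792.4$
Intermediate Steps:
$z{\left(c \right)} = - \frac{c}{3}$ ($z{\left(c \right)} = c \left(- \frac{1}{3}\right) = - \frac{c}{3}$)
$b{\left(a,w \right)} = - \frac{4 w}{3}$ ($b{\left(a,w \right)} = 4 \left(- \frac{w}{3}\right) = - \frac{4 w}{3}$)
$X{\left(x,l \right)} = - \frac{4 x}{3}$
$V = - \frac{162287}{265}$ ($V = \left(- \frac{1483}{-265} - 28\right) - 590 = \left(\left(-1483\right) \left(- \frac{1}{265}\right) - 28\right) - 590 = \left(\frac{1483}{265} - 28\right) - 590 = - \frac{5937}{265} - 590 = - \frac{162287}{265} \approx -612.4$)
$V - 4180 = - \frac{162287}{265} - 4180 = - \frac{1269987}{265}$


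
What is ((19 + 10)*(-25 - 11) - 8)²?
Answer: 1106704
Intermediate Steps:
((19 + 10)*(-25 - 11) - 8)² = (29*(-36) - 8)² = (-1044 - 8)² = (-1052)² = 1106704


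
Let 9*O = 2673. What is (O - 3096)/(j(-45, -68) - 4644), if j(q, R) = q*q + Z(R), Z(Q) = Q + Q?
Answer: 2799/2755 ≈ 1.0160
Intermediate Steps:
Z(Q) = 2*Q
O = 297 (O = (⅑)*2673 = 297)
j(q, R) = q² + 2*R (j(q, R) = q*q + 2*R = q² + 2*R)
(O - 3096)/(j(-45, -68) - 4644) = (297 - 3096)/(((-45)² + 2*(-68)) - 4644) = -2799/((2025 - 136) - 4644) = -2799/(1889 - 4644) = -2799/(-2755) = -2799*(-1/2755) = 2799/2755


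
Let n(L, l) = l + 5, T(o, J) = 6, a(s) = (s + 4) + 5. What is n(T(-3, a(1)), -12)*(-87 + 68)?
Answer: 133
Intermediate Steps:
a(s) = 9 + s (a(s) = (4 + s) + 5 = 9 + s)
n(L, l) = 5 + l
n(T(-3, a(1)), -12)*(-87 + 68) = (5 - 12)*(-87 + 68) = -7*(-19) = 133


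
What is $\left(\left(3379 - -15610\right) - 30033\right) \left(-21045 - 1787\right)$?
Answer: $252156608$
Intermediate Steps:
$\left(\left(3379 - -15610\right) - 30033\right) \left(-21045 - 1787\right) = \left(\left(3379 + 15610\right) - 30033\right) \left(-22832\right) = \left(18989 - 30033\right) \left(-22832\right) = \left(-11044\right) \left(-22832\right) = 252156608$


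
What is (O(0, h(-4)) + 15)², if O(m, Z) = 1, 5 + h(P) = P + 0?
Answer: 256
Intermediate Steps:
h(P) = -5 + P (h(P) = -5 + (P + 0) = -5 + P)
(O(0, h(-4)) + 15)² = (1 + 15)² = 16² = 256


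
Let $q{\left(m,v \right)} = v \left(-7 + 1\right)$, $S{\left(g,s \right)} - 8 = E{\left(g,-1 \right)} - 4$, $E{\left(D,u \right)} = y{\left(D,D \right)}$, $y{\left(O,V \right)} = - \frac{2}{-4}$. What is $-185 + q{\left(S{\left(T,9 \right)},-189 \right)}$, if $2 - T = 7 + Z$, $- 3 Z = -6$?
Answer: $949$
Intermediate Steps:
$Z = 2$ ($Z = \left(- \frac{1}{3}\right) \left(-6\right) = 2$)
$y{\left(O,V \right)} = \frac{1}{2}$ ($y{\left(O,V \right)} = \left(-2\right) \left(- \frac{1}{4}\right) = \frac{1}{2}$)
$E{\left(D,u \right)} = \frac{1}{2}$
$T = -7$ ($T = 2 - \left(7 + 2\right) = 2 - 9 = -7$)
$S{\left(g,s \right)} = \frac{9}{2}$ ($S{\left(g,s \right)} = 8 + \left(\frac{1}{2} - 4\right) = 8 - \frac{7}{2} = \frac{9}{2}$)
$q{\left(m,v \right)} = - 6 v$ ($q{\left(m,v \right)} = v \left(-6\right) = - 6 v$)
$-185 + q{\left(S{\left(T,9 \right)},-189 \right)} = -185 - -1134 = -185 + 1134 = 949$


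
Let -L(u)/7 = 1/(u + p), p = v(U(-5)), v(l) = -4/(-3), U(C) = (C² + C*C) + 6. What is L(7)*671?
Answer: -14091/25 ≈ -563.64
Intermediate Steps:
U(C) = 6 + 2*C² (U(C) = (C² + C²) + 6 = 2*C² + 6 = 6 + 2*C²)
v(l) = 4/3 (v(l) = -4*(-⅓) = 4/3)
p = 4/3 ≈ 1.3333
L(u) = -7/(4/3 + u) (L(u) = -7/(u + 4/3) = -7/(4/3 + u))
L(7)*671 = -21/(4 + 3*7)*671 = -21/(4 + 21)*671 = -21/25*671 = -14091/25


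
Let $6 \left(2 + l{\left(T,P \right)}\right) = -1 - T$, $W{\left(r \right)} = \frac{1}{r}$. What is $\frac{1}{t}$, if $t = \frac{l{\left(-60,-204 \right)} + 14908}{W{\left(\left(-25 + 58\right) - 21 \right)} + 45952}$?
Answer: $\frac{15755}{5114} \approx 3.0808$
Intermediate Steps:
$l{\left(T,P \right)} = - \frac{13}{6} - \frac{T}{6}$ ($l{\left(T,P \right)} = -2 + \frac{-1 - T}{6} = -2 - \left(\frac{1}{6} + \frac{T}{6}\right) = - \frac{13}{6} - \frac{T}{6}$)
$t = \frac{5114}{15755}$ ($t = \frac{\left(- \frac{13}{6} - -10\right) + 14908}{\frac{1}{\left(-25 + 58\right) - 21} + 45952} = \frac{\left(- \frac{13}{6} + 10\right) + 14908}{\frac{1}{33 - 21} + 45952} = \frac{\frac{47}{6} + 14908}{\frac{1}{12} + 45952} = \frac{89495}{6 \left(\frac{1}{12} + 45952\right)} = \frac{89495}{6 \cdot \frac{551425}{12}} = \frac{89495}{6} \cdot \frac{12}{551425} = \frac{5114}{15755} \approx 0.3246$)
$\frac{1}{t} = \frac{1}{\frac{5114}{15755}} = \frac{15755}{5114}$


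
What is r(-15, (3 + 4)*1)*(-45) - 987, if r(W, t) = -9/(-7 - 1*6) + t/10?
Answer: -27291/26 ≈ -1049.7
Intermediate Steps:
r(W, t) = 9/13 + t/10 (r(W, t) = -9/(-7 - 6) + t*(1/10) = -9/(-13) + t/10 = -9*(-1/13) + t/10 = 9/13 + t/10)
r(-15, (3 + 4)*1)*(-45) - 987 = (9/13 + ((3 + 4)*1)/10)*(-45) - 987 = (9/13 + (7*1)/10)*(-45) - 987 = (9/13 + (1/10)*7)*(-45) - 987 = (9/13 + 7/10)*(-45) - 987 = (181/130)*(-45) - 987 = -1629/26 - 987 = -27291/26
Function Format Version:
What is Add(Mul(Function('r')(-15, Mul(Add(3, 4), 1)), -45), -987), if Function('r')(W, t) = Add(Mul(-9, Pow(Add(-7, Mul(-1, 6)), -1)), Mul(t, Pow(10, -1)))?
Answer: Rational(-27291, 26) ≈ -1049.7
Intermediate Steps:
Function('r')(W, t) = Add(Rational(9, 13), Mul(Rational(1, 10), t)) (Function('r')(W, t) = Add(Mul(-9, Pow(Add(-7, -6), -1)), Mul(t, Rational(1, 10))) = Add(Mul(-9, Pow(-13, -1)), Mul(Rational(1, 10), t)) = Add(Mul(-9, Rational(-1, 13)), Mul(Rational(1, 10), t)) = Add(Rational(9, 13), Mul(Rational(1, 10), t)))
Add(Mul(Function('r')(-15, Mul(Add(3, 4), 1)), -45), -987) = Add(Mul(Add(Rational(9, 13), Mul(Rational(1, 10), Mul(Add(3, 4), 1))), -45), -987) = Add(Mul(Add(Rational(9, 13), Mul(Rational(1, 10), Mul(7, 1))), -45), -987) = Add(Mul(Add(Rational(9, 13), Mul(Rational(1, 10), 7)), -45), -987) = Add(Mul(Add(Rational(9, 13), Rational(7, 10)), -45), -987) = Add(Mul(Rational(181, 130), -45), -987) = Add(Rational(-1629, 26), -987) = Rational(-27291, 26)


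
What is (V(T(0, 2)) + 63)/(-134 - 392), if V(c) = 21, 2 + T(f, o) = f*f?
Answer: -42/263 ≈ -0.15970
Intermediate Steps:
T(f, o) = -2 + f**2 (T(f, o) = -2 + f*f = -2 + f**2)
(V(T(0, 2)) + 63)/(-134 - 392) = (21 + 63)/(-134 - 392) = 84/(-526) = 84*(-1/526) = -42/263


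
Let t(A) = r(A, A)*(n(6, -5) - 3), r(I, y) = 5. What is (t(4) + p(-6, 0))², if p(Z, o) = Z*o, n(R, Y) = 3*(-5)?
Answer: 8100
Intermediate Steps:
n(R, Y) = -15
t(A) = -90 (t(A) = 5*(-15 - 3) = 5*(-18) = -90)
(t(4) + p(-6, 0))² = (-90 - 6*0)² = (-90 + 0)² = (-90)² = 8100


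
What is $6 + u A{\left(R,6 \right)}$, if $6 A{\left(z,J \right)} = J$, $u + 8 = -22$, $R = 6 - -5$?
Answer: $-24$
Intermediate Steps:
$R = 11$ ($R = 6 + 5 = 11$)
$u = -30$ ($u = -8 - 22 = -30$)
$A{\left(z,J \right)} = \frac{J}{6}$
$6 + u A{\left(R,6 \right)} = 6 - 30 \cdot \frac{1}{6} \cdot 6 = 6 - 30 = -24$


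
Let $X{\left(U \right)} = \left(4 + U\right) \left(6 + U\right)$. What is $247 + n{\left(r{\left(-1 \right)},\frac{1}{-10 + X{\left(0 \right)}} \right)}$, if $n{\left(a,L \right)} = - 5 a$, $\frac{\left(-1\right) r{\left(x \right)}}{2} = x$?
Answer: $237$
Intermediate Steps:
$r{\left(x \right)} = - 2 x$
$247 + n{\left(r{\left(-1 \right)},\frac{1}{-10 + X{\left(0 \right)}} \right)} = 247 - 5 \left(\left(-2\right) \left(-1\right)\right) = 247 - 10 = 237$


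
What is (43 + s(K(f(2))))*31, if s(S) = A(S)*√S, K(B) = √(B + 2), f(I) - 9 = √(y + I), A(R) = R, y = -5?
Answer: 1333 + 31*(11 + I*√3)^(¾) ≈ 1520.7 + 22.084*I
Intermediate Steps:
f(I) = 9 + √(-5 + I)
K(B) = √(2 + B)
s(S) = S^(3/2) (s(S) = S*√S = S^(3/2))
(43 + s(K(f(2))))*31 = (43 + (√(2 + (9 + √(-5 + 2))))^(3/2))*31 = (43 + (√(2 + (9 + √(-3))))^(3/2))*31 = (43 + (√(2 + (9 + I*√3)))^(3/2))*31 = (43 + (√(11 + I*√3))^(3/2))*31 = (43 + (11 + I*√3)^(¾))*31 = 1333 + 31*(11 + I*√3)^(¾)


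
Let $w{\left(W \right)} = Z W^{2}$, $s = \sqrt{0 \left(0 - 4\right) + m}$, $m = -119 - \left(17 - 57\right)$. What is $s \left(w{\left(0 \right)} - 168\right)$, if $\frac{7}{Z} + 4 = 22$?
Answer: $- 168 i \sqrt{79} \approx - 1493.2 i$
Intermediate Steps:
$Z = \frac{7}{18}$ ($Z = \frac{7}{-4 + 22} = \frac{7}{18} \approx 0.38889$)
$m = -79$ ($m = -119 - -40 = -119 + 40 = -79$)
$s = i \sqrt{79}$ ($s = \sqrt{0 \left(0 - 4\right) - 79} = \sqrt{0 \left(-4\right) - 79} = \sqrt{0 - 79} = \sqrt{-79} = i \sqrt{79} \approx 8.8882 i$)
$w{\left(W \right)} = \frac{7 W^{2}}{18}$
$s \left(w{\left(0 \right)} - 168\right) = i \sqrt{79} \left(\frac{7 \cdot 0^{2}}{18} - 168\right) = i \sqrt{79} \left(\frac{7}{18} \cdot 0 - 168\right) = i \sqrt{79} \left(0 - 168\right) = i \sqrt{79} \left(-168\right) = - 168 i \sqrt{79}$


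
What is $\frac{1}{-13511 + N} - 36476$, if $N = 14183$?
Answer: $- \frac{24511871}{672} \approx -36476.0$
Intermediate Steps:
$\frac{1}{-13511 + N} - 36476 = \frac{1}{-13511 + 14183} - 36476 = \frac{1}{672} - 36476 = - \frac{24511871}{672}$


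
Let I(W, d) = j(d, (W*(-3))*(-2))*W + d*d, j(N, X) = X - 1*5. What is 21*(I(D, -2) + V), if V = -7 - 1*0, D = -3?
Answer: 1386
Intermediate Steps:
j(N, X) = -5 + X (j(N, X) = X - 5 = -5 + X)
I(W, d) = d² + W*(-5 + 6*W) (I(W, d) = (-5 + (W*(-3))*(-2))*W + d*d = (-5 - 3*W*(-2))*W + d² = (-5 + 6*W)*W + d² = W*(-5 + 6*W) + d² = d² + W*(-5 + 6*W))
V = -7 (V = -7 + 0 = -7)
21*(I(D, -2) + V) = 21*(((-2)² - 3*(-5 + 6*(-3))) - 7) = 21*((4 - 3*(-5 - 18)) - 7) = 21*((4 - 3*(-23)) - 7) = 21*((4 + 69) - 7) = 21*(73 - 7) = 21*66 = 1386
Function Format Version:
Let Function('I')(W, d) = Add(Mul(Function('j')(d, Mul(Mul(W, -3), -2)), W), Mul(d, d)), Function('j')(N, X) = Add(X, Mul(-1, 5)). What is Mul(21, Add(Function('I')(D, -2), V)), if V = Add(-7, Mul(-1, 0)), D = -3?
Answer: 1386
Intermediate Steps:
Function('j')(N, X) = Add(-5, X) (Function('j')(N, X) = Add(X, -5) = Add(-5, X))
Function('I')(W, d) = Add(Pow(d, 2), Mul(W, Add(-5, Mul(6, W)))) (Function('I')(W, d) = Add(Mul(Add(-5, Mul(Mul(W, -3), -2)), W), Mul(d, d)) = Add(Mul(Add(-5, Mul(Mul(-3, W), -2)), W), Pow(d, 2)) = Add(Mul(Add(-5, Mul(6, W)), W), Pow(d, 2)) = Add(Mul(W, Add(-5, Mul(6, W))), Pow(d, 2)) = Add(Pow(d, 2), Mul(W, Add(-5, Mul(6, W)))))
V = -7 (V = Add(-7, 0) = -7)
Mul(21, Add(Function('I')(D, -2), V)) = Mul(21, Add(Add(Pow(-2, 2), Mul(-3, Add(-5, Mul(6, -3)))), -7)) = Mul(21, Add(Add(4, Mul(-3, Add(-5, -18))), -7)) = Mul(21, Add(Add(4, Mul(-3, -23)), -7)) = Mul(21, Add(Add(4, 69), -7)) = Mul(21, Add(73, -7)) = Mul(21, 66) = 1386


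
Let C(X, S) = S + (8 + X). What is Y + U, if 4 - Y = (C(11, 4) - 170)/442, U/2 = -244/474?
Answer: 346007/104754 ≈ 3.3030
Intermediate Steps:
U = -244/237 (U = 2*(-244/474) = 2*(-244*1/474) = 2*(-122/237) = -244/237 ≈ -1.0295)
C(X, S) = 8 + S + X
Y = 1915/442 (Y = 4 - ((8 + 4 + 11) - 170)/442 = 4 - (23 - 170)/442 = 4 - (-147)/442 = 4 - 1*(-147/442) = 4 + 147/442 = 1915/442 ≈ 4.3326)
Y + U = 1915/442 - 244/237 = 346007/104754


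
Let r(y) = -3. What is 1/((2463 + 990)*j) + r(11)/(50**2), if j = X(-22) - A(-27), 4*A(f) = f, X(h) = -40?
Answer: -1387747/1148122500 ≈ -0.0012087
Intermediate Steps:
A(f) = f/4
j = -133/4 (j = -40 - (-27)/4 = -40 - 1*(-27/4) = -40 + 27/4 = -133/4 ≈ -33.250)
1/((2463 + 990)*j) + r(11)/(50**2) = 1/((2463 + 990)*(-133/4)) - 3/(50**2) = -4/133/3453 - 3/2500 = (1/3453)*(-4/133) - 3*1/2500 = -4/459249 - 3/2500 = -1387747/1148122500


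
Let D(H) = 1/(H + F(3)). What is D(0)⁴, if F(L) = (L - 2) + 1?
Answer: 1/16 ≈ 0.062500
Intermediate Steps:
F(L) = -1 + L (F(L) = (-2 + L) + 1 = -1 + L)
D(H) = 1/(2 + H) (D(H) = 1/(H + (-1 + 3)) = 1/(H + 2) = 1/(2 + H))
D(0)⁴ = (1/(2 + 0))⁴ = (1/2)⁴ = (½)⁴ = 1/16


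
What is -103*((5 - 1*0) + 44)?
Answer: -5047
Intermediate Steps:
-103*((5 - 1*0) + 44) = -103*((5 + 0) + 44) = -103*(5 + 44) = -103*49 = -5047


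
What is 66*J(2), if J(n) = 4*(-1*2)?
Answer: -528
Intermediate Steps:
J(n) = -8 (J(n) = 4*(-2) = -8)
66*J(2) = 66*(-8) = -528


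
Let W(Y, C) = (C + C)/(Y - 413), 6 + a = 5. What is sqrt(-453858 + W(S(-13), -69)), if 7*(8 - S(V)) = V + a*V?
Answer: 16*I*sqrt(3590085)/45 ≈ 673.69*I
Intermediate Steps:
a = -1 (a = -6 + 5 = -1)
S(V) = 8 (S(V) = 8 - (V - V)/7 = 8 - 1/7*0 = 8 + 0 = 8)
W(Y, C) = 2*C/(-413 + Y) (W(Y, C) = (2*C)/(-413 + Y) = 2*C/(-413 + Y))
sqrt(-453858 + W(S(-13), -69)) = sqrt(-453858 + 2*(-69)/(-413 + 8)) = sqrt(-453858 + 2*(-69)/(-405)) = sqrt(-453858 + 2*(-69)*(-1/405)) = sqrt(-453858 + 46/135) = sqrt(-61270784/135) = 16*I*sqrt(3590085)/45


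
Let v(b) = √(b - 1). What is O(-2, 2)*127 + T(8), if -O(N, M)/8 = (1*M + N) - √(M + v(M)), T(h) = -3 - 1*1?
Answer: -4 + 1016*√3 ≈ 1755.8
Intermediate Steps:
v(b) = √(-1 + b)
T(h) = -4 (T(h) = -3 - 1 = -4)
O(N, M) = -8*M - 8*N + 8*√(M + √(-1 + M)) (O(N, M) = -8*((1*M + N) - √(M + √(-1 + M))) = -8*((M + N) - √(M + √(-1 + M))) = -8*(M + N - √(M + √(-1 + M))) = -8*M - 8*N + 8*√(M + √(-1 + M)))
O(-2, 2)*127 + T(8) = (-8*2 - 8*(-2) + 8*√(2 + √(-1 + 2)))*127 - 4 = (-16 + 16 + 8*√(2 + √1))*127 - 4 = (-16 + 16 + 8*√(2 + 1))*127 - 4 = (-16 + 16 + 8*√3)*127 - 4 = (8*√3)*127 - 4 = 1016*√3 - 4 = -4 + 1016*√3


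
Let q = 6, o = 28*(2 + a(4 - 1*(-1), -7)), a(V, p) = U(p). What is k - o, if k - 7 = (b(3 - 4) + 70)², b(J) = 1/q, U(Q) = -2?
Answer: 177493/36 ≈ 4930.4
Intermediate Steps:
a(V, p) = -2
o = 0 (o = 28*(2 - 2) = 28*0 = 0)
b(J) = ⅙ (b(J) = 1/6 = ⅙)
k = 177493/36 (k = 7 + (⅙ + 70)² = 7 + (421/6)² = 7 + 177241/36 = 177493/36 ≈ 4930.4)
k - o = 177493/36 - 1*0 = 177493/36 + 0 = 177493/36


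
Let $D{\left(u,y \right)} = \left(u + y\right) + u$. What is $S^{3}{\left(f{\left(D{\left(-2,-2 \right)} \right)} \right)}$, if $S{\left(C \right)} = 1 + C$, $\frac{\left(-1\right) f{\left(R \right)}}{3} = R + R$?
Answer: $50653$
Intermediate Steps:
$D{\left(u,y \right)} = y + 2 u$
$f{\left(R \right)} = - 6 R$ ($f{\left(R \right)} = - 3 \left(R + R\right) = - 3 \cdot 2 R = - 6 R$)
$S^{3}{\left(f{\left(D{\left(-2,-2 \right)} \right)} \right)} = \left(1 - 6 \left(-2 + 2 \left(-2\right)\right)\right)^{3} = \left(1 - 6 \left(-2 - 4\right)\right)^{3} = \left(1 - -36\right)^{3} = \left(1 + 36\right)^{3} = 37^{3} = 50653$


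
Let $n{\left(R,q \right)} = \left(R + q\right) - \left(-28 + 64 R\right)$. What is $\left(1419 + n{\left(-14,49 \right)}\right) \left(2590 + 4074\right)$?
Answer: $15846992$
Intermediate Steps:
$n{\left(R,q \right)} = 28 + q - 63 R$ ($n{\left(R,q \right)} = \left(R + q\right) - \left(-28 + 64 R\right) = 28 + q - 63 R$)
$\left(1419 + n{\left(-14,49 \right)}\right) \left(2590 + 4074\right) = \left(1419 + \left(28 + 49 - -882\right)\right) \left(2590 + 4074\right) = \left(1419 + \left(28 + 49 + 882\right)\right) 6664 = \left(1419 + 959\right) 6664 = 2378 \cdot 6664 = 15846992$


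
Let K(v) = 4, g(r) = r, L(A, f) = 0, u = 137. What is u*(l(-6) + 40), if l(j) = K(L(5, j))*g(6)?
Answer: 8768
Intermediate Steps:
l(j) = 24 (l(j) = 4*6 = 24)
u*(l(-6) + 40) = 137*(24 + 40) = 137*64 = 8768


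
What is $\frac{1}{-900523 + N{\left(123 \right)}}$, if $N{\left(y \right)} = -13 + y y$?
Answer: $- \frac{1}{885407} \approx -1.1294 \cdot 10^{-6}$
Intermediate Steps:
$N{\left(y \right)} = -13 + y^{2}$
$\frac{1}{-900523 + N{\left(123 \right)}} = \frac{1}{-900523 - \left(13 - 123^{2}\right)} = \frac{1}{-900523 + \left(-13 + 15129\right)} = \frac{1}{-900523 + 15116} = \frac{1}{-885407} = - \frac{1}{885407}$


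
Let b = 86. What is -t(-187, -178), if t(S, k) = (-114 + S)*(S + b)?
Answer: -30401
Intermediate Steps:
t(S, k) = (-114 + S)*(86 + S) (t(S, k) = (-114 + S)*(S + 86) = (-114 + S)*(86 + S))
-t(-187, -178) = -(-9804 + (-187)**2 - 28*(-187)) = -(-9804 + 34969 + 5236) = -1*30401 = -30401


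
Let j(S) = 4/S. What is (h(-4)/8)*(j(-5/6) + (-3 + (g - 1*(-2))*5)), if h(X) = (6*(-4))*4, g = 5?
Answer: -1632/5 ≈ -326.40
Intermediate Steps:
h(X) = -96 (h(X) = -24*4 = -96)
(h(-4)/8)*(j(-5/6) + (-3 + (g - 1*(-2))*5)) = (-96/8)*(4/((-5/6)) + (-3 + (5 - 1*(-2))*5)) = (-96*1/8)*(4/((-5*1/6)) + (-3 + (5 + 2)*5)) = -12*(4/(-5/6) + (-3 + 7*5)) = -12*(4*(-6/5) + (-3 + 35)) = -12*(-24/5 + 32) = -12*136/5 = -1632/5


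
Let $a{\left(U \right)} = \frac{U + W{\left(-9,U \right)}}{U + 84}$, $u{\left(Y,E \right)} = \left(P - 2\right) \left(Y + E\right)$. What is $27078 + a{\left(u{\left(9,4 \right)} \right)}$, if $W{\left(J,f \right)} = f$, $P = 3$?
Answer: $\frac{2626592}{97} \approx 27078.0$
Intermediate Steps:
$u{\left(Y,E \right)} = E + Y$ ($u{\left(Y,E \right)} = \left(3 - 2\right) \left(Y + E\right) = 1 \left(E + Y\right) = E + Y$)
$a{\left(U \right)} = \frac{2 U}{84 + U}$ ($a{\left(U \right)} = \frac{U + U}{U + 84} = \frac{2 U}{84 + U}$)
$27078 + a{\left(u{\left(9,4 \right)} \right)} = 27078 + \frac{2 \left(4 + 9\right)}{84 + \left(4 + 9\right)} = 27078 + 2 \cdot 13 \frac{1}{84 + 13} = 27078 + 2 \cdot 13 \cdot \frac{1}{97} = 27078 + \frac{26}{97} = \frac{2626592}{97}$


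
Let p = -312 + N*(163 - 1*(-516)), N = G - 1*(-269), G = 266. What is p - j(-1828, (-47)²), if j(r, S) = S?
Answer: 360744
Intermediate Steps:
N = 535 (N = 266 - 1*(-269) = 266 + 269 = 535)
p = 362953 (p = -312 + 535*(163 - 1*(-516)) = -312 + 535*(163 + 516) = -312 + 535*679 = -312 + 363265 = 362953)
p - j(-1828, (-47)²) = 362953 - 1*(-47)² = 362953 - 1*2209 = 362953 - 2209 = 360744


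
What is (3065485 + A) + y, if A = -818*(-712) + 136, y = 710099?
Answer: 4358136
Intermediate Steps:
A = 582552 (A = 582416 + 136 = 582552)
(3065485 + A) + y = (3065485 + 582552) + 710099 = 3648037 + 710099 = 4358136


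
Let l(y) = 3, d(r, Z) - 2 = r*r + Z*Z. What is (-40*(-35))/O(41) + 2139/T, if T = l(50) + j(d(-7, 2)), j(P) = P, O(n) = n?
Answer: 168899/2378 ≈ 71.026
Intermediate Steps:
d(r, Z) = 2 + Z² + r² (d(r, Z) = 2 + (r*r + Z*Z) = 2 + (r² + Z²) = 2 + (Z² + r²) = 2 + Z² + r²)
T = 58 (T = 3 + (2 + 2² + (-7)²) = 3 + (2 + 4 + 49) = 3 + 55 = 58)
(-40*(-35))/O(41) + 2139/T = -40*(-35)/41 + 2139/58 = 1400*(1/41) + 2139*(1/58) = 1400/41 + 2139/58 = 168899/2378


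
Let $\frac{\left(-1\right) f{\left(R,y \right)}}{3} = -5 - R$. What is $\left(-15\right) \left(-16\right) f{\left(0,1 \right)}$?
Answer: $3600$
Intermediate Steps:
$f{\left(R,y \right)} = 15 + 3 R$ ($f{\left(R,y \right)} = - 3 \left(-5 - R\right) = 15 + 3 R$)
$\left(-15\right) \left(-16\right) f{\left(0,1 \right)} = \left(-15\right) \left(-16\right) \left(15 + 3 \cdot 0\right) = 240 \left(15 + 0\right) = 240 \cdot 15 = 3600$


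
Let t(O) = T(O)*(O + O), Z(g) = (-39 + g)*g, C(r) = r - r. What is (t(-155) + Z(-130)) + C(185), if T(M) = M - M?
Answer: 21970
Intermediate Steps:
C(r) = 0
Z(g) = g*(-39 + g)
T(M) = 0
t(O) = 0 (t(O) = 0*(O + O) = 0*(2*O) = 0)
(t(-155) + Z(-130)) + C(185) = (0 - 130*(-39 - 130)) + 0 = (0 - 130*(-169)) + 0 = (0 + 21970) + 0 = 21970 + 0 = 21970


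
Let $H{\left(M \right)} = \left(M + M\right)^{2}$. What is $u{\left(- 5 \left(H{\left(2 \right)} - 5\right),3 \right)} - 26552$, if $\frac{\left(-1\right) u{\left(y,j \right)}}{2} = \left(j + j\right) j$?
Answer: $-26588$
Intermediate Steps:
$H{\left(M \right)} = 4 M^{2}$ ($H{\left(M \right)} = \left(2 M\right)^{2} = 4 M^{2}$)
$u{\left(y,j \right)} = - 4 j^{2}$ ($u{\left(y,j \right)} = - 2 \left(j + j\right) j = - 2 \cdot 2 j j = - 2 \cdot 2 j^{2} = - 4 j^{2}$)
$u{\left(- 5 \left(H{\left(2 \right)} - 5\right),3 \right)} - 26552 = - 4 \cdot 3^{2} - 26552 = \left(-4\right) 9 - 26552 = -36 - 26552 = -26588$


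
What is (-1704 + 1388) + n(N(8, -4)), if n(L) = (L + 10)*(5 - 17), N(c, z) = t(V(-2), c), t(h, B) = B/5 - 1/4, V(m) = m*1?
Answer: -2261/5 ≈ -452.20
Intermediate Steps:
V(m) = m
t(h, B) = -¼ + B/5 (t(h, B) = B*(⅕) - 1*¼ = B/5 - ¼ = -¼ + B/5)
N(c, z) = -¼ + c/5
n(L) = -120 - 12*L (n(L) = (10 + L)*(-12) = -120 - 12*L)
(-1704 + 1388) + n(N(8, -4)) = (-1704 + 1388) + (-120 - 12*(-¼ + (⅕)*8)) = -316 + (-120 - 12*(-¼ + 8/5)) = -316 + (-120 - 12*27/20) = -316 + (-120 - 81/5) = -316 - 681/5 = -2261/5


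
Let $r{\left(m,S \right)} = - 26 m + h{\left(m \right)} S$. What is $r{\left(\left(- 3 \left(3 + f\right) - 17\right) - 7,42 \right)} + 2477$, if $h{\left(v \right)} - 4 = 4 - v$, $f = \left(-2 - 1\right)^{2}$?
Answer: $6893$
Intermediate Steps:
$f = 9$ ($f = \left(-3\right)^{2} = 9$)
$h{\left(v \right)} = 8 - v$ ($h{\left(v \right)} = 4 - \left(-4 + v\right) = 8 - v$)
$r{\left(m,S \right)} = - 26 m + S \left(8 - m\right)$ ($r{\left(m,S \right)} = - 26 m + \left(8 - m\right) S = - 26 m + S \left(8 - m\right)$)
$r{\left(\left(- 3 \left(3 + f\right) - 17\right) - 7,42 \right)} + 2477 = \left(- 26 \left(\left(- 3 \left(3 + 9\right) - 17\right) - 7\right) - 42 \left(-8 - \left(24 + 3 \left(3 + 9\right)\right)\right)\right) + 2477 = \left(- 26 \left(\left(\left(-3\right) 12 - 17\right) - 7\right) - 42 \left(-8 - 60\right)\right) + 2477 = \left(- 26 \left(\left(-36 - 17\right) - 7\right) - 42 \left(-8 - 60\right)\right) + 2477 = \left(- 26 \left(-53 - 7\right) - 42 \left(-8 - 60\right)\right) + 2477 = \left(\left(-26\right) \left(-60\right) - 42 \left(-8 - 60\right)\right) + 2477 = \left(1560 - 42 \left(-68\right)\right) + 2477 = \left(1560 + 2856\right) + 2477 = 4416 + 2477 = 6893$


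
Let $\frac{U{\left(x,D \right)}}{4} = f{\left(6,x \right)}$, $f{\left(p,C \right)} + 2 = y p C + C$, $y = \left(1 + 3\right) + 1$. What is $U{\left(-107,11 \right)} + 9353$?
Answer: $-3923$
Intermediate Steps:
$y = 5$ ($y = 4 + 1 = 5$)
$f{\left(p,C \right)} = -2 + C + 5 C p$ ($f{\left(p,C \right)} = -2 + \left(5 p C + C\right) = -2 + \left(5 C p + C\right) = -2 + \left(C + 5 C p\right) = -2 + C + 5 C p$)
$U{\left(x,D \right)} = -8 + 124 x$ ($U{\left(x,D \right)} = 4 \left(-2 + x + 5 x 6\right) = 4 \left(-2 + x + 30 x\right) = 4 \left(-2 + 31 x\right) = -8 + 124 x$)
$U{\left(-107,11 \right)} + 9353 = \left(-8 + 124 \left(-107\right)\right) + 9353 = \left(-8 - 13268\right) + 9353 = -13276 + 9353 = -3923$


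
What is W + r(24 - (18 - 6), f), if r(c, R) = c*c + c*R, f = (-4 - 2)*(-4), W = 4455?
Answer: 4887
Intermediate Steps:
f = 24 (f = -6*(-4) = 24)
r(c, R) = c² + R*c
W + r(24 - (18 - 6), f) = 4455 + (24 - (18 - 6))*(24 + (24 - (18 - 6))) = 4455 + (24 - 1*12)*(24 + (24 - 1*12)) = 4455 + (24 - 12)*(24 + (24 - 12)) = 4455 + 12*(24 + 12) = 4455 + 12*36 = 4455 + 432 = 4887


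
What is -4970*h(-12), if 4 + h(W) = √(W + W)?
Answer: 19880 - 9940*I*√6 ≈ 19880.0 - 24348.0*I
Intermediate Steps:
h(W) = -4 + √2*√W (h(W) = -4 + √(W + W) = -4 + √(2*W) = -4 + √2*√W)
-4970*h(-12) = -4970*(-4 + √2*√(-12)) = -4970*(-4 + √2*(2*I*√3)) = -4970*(-4 + 2*I*√6) = 19880 - 9940*I*√6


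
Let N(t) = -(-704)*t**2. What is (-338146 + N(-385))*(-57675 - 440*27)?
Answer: -7234572326970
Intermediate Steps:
N(t) = 704*t**2
(-338146 + N(-385))*(-57675 - 440*27) = (-338146 + 704*(-385)**2)*(-57675 - 440*27) = (-338146 + 704*148225)*(-57675 - 11880) = (-338146 + 104350400)*(-69555) = 104012254*(-69555) = -7234572326970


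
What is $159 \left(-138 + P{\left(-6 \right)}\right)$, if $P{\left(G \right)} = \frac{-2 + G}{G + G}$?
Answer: $-21836$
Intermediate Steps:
$P{\left(G \right)} = \frac{-2 + G}{2 G}$
$159 \left(-138 + P{\left(-6 \right)}\right) = 159 \left(-138 + \frac{-2 - 6}{2 \left(-6\right)}\right) = 159 \left(-138 + \frac{1}{2} \left(- \frac{1}{6}\right) \left(-8\right)\right) = 159 \left(-138 + \frac{2}{3}\right) = 159 \left(- \frac{412}{3}\right) = -21836$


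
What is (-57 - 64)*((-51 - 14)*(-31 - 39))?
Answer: -550550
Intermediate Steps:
(-57 - 64)*((-51 - 14)*(-31 - 39)) = -(-7865)*(-70) = -121*4550 = -550550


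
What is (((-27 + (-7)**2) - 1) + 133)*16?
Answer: 2464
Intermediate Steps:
(((-27 + (-7)**2) - 1) + 133)*16 = (((-27 + 49) - 1) + 133)*16 = ((22 - 1) + 133)*16 = (21 + 133)*16 = 154*16 = 2464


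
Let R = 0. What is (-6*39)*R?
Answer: 0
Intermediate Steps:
(-6*39)*R = -6*39*0 = -234*0 = 0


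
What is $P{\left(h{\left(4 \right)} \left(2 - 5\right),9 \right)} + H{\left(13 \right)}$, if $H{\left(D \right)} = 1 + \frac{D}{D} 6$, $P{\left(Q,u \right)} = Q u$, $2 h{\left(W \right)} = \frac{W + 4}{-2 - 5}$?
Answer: $\frac{157}{7} \approx 22.429$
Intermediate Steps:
$h{\left(W \right)} = - \frac{2}{7} - \frac{W}{14}$ ($h{\left(W \right)} = \frac{\left(W + 4\right) \frac{1}{-2 - 5}}{2} = \frac{\left(4 + W\right) \frac{1}{-7}}{2} = \frac{\left(4 + W\right) \left(- \frac{1}{7}\right)}{2} = \frac{- \frac{4}{7} - \frac{W}{7}}{2} = - \frac{2}{7} - \frac{W}{14}$)
$H{\left(D \right)} = 7$ ($H{\left(D \right)} = 1 + 1 \cdot 6 = 1 + 6 = 7$)
$P{\left(h{\left(4 \right)} \left(2 - 5\right),9 \right)} + H{\left(13 \right)} = \left(- \frac{2}{7} - \frac{2}{7}\right) \left(2 - 5\right) 9 + 7 = \left(- \frac{2}{7} - \frac{2}{7}\right) \left(-3\right) 9 + 7 = \left(- \frac{4}{7}\right) \left(-3\right) 9 + 7 = \frac{12}{7} \cdot 9 + 7 = \frac{108}{7} + 7 = \frac{157}{7}$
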